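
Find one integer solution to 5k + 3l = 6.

Step 1: Check solvability.
gcd(5, 3) = 1
Since 1 divides 6, solutions exist.

Step 2: Apply extended Euclidean algorithm to find gcd.
We find integers such that 5*x0 + 3*y0 = 1

Step 3: Scale the particular solution.
Multiply by 6/1 = 6:
k = -6, l = 12

Step 4: Verify.
5*(-6) + 3*(12) = 6 = 6 ✓

k = -6, l = 12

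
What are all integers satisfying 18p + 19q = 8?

Step 1: Compute gcd(18, 19) = 1.
Since 1 divides 8, solutions exist.

Step 2: Find a particular solution using extended Euclidean algorithm.
We get p₀ = -8, q₀ = 8.
Check: 18*-8 + 19*8 = 8 = 8 ✓

Step 3: Write the general solution.
p = -8 + (19/1)t = -8 + 19t
q = 8 - (18/1)t = 8 - 18t
for any integer t.

p = -8 + 19t, q = 8 - 18t for integer t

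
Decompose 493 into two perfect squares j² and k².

We need to find integers j, k > 0 such that j² + k² = 493.
Trying j = 3: k² = 493 - 3² = 493 - 9 = 484
k = 22
Check: 3² + 22² = 9 + 484 = 493 ✓

493 = 3² + 22²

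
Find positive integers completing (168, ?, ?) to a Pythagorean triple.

We need the other leg and hypotenuse such that 168² + x² = c².
Take x = 1001, c = 1015: 168² + 1001² = 28224 + 1002001 = 1030225 = 1015² ✓
Triple: (1001, 168, 1015)

(1001, 168, 1015)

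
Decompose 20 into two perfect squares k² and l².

We need to find integers k, l > 0 such that k² + l² = 20.
Trying k = 2: l² = 20 - 2² = 20 - 4 = 16
l = 4
Check: 2² + 4² = 4 + 16 = 20 ✓

20 = 2² + 4²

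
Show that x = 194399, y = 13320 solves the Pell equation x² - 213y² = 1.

Compute x² = 194399² = 37790971201
Compute 213y² = 213·13320² = 213·177422400 = 37790971200
x² - 213y² = 37790971201 - 37790971200 = 1
Since this equals 1, (194399, 13320) is a solution.

Yes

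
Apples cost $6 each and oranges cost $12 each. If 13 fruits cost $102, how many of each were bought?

Let a = apples, o = oranges.
a + o = 13
6a + 12o = 102
Substitute o = 13 - a:
6a + 12(13 - a) = 102
(6 - 12)a = 102 - 156
-6a = -54
a = 9, o = 13 - 9 = 4

Apples: 9, Oranges: 4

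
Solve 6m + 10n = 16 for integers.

Step 1: Check solvability.
gcd(6, 10) = 2
Since 2 divides 16, solutions exist.

Step 2: Apply extended Euclidean algorithm to find gcd.
We find integers such that 6*x0 + 10*y0 = 2

Step 3: Scale the particular solution.
Multiply by 16/2 = 8:
m = 16, n = -8

Step 4: Verify.
6*(16) + 10*(-8) = 16 = 16 ✓

m = 16, n = -8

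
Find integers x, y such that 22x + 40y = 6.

Step 1: Check solvability.
gcd(22, 40) = 2
Since 2 divides 6, solutions exist.

Step 2: Apply extended Euclidean algorithm to find gcd.
We find integers such that 22*x0 + 40*y0 = 2

Step 3: Scale the particular solution.
Multiply by 6/2 = 3:
x = -27, y = 15

Step 4: Verify.
22*(-27) + 40*(15) = 6 = 6 ✓

x = -27, y = 15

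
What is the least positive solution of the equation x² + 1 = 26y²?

We need x² = 26y² - 1. Try successive y:
y = 1: x² = 26·1² - 1 = 25 = 5² ✓
Check: 5² - 26·1² = 25 - 26 = -1 ✓

x = 5, y = 1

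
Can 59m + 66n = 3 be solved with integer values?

Step 1: Compute gcd(59, 66).
gcd(59, 66) = 1

Step 2: Check divisibility.
Does 1 divide 3? 3 = 1 x 3, so yes.

By the theorem on linear Diophantine equations, 59m + 66n = 3 has integer solutions if and only if gcd(59, 66) divides 3. Since 1 | 3, solutions exist.

Yes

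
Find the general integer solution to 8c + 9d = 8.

Step 1: Compute gcd(8, 9) = 1.
Since 1 divides 8, solutions exist.

Step 2: Find a particular solution using extended Euclidean algorithm.
We get c₀ = -8, d₀ = 8.
Check: 8*-8 + 9*8 = 8 = 8 ✓

Step 3: Write the general solution.
c = -8 + (9/1)t = -8 + 9t
d = 8 - (8/1)t = 8 - 8t
for any integer t.

c = -8 + 9t, d = 8 - 8t for integer t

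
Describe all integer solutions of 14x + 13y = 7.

Step 1: Compute gcd(14, 13) = 1.
Since 1 divides 7, solutions exist.

Step 2: Find a particular solution using extended Euclidean algorithm.
We get x₀ = 7, y₀ = -7.
Check: 14*7 + 13*-7 = 7 = 7 ✓

Step 3: Write the general solution.
x = 7 + (13/1)t = 7 + 13t
y = -7 - (14/1)t = -7 - 14t
for any integer t.

x = 7 + 13t, y = -7 - 14t for integer t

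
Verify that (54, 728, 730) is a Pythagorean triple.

Compute a² + b² = 54² + 728² = 2916 + 529984 = 532900
Compute c² = 730² = 532900
Since 532900 = 532900, confirmed.

Yes, it is a Pythagorean triple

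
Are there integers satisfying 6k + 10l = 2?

Step 1: Compute gcd(6, 10).
gcd(6, 10) = 2

Step 2: Check divisibility.
Does 2 divide 2? 2 = 2 x 1, so yes.

By the theorem on linear Diophantine equations, 6k + 10l = 2 has integer solutions if and only if gcd(6, 10) divides 2. Since 2 | 2, solutions exist.

Yes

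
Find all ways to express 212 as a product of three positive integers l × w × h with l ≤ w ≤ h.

Iterate l from 1 to ⌊212^(1/3)⌋. For each l dividing 212, iterate w ≥ l with w dividing 212/l, and set h = 212/(l·w).
Triples found (4): (1×1×212), (1×2×106), (1×4×53), (2×2×53)

(1×1×212), (1×2×106), (1×4×53), (2×2×53)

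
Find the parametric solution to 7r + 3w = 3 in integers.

Step 1: Compute gcd(7, 3) = 1.
Since 1 divides 3, solutions exist.

Step 2: Find a particular solution using extended Euclidean algorithm.
We get r₀ = 3, w₀ = -6.
Check: 7*3 + 3*-6 = 3 = 3 ✓

Step 3: Write the general solution.
r = 3 + (3/1)t = 3 + 3t
w = -6 - (7/1)t = -6 - 7t
for any integer t.

r = 3 + 3t, w = -6 - 7t for integer t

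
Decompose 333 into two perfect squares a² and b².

We need to find integers a, b > 0 such that a² + b² = 333.
Trying a = 3: b² = 333 - 3² = 333 - 9 = 324
b = 18
Check: 3² + 18² = 9 + 324 = 333 ✓

333 = 3² + 18²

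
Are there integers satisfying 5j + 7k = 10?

Step 1: Compute gcd(5, 7).
gcd(5, 7) = 1

Step 2: Check divisibility.
Does 1 divide 10? 10 = 1 x 10, so yes.

By the theorem on linear Diophantine equations, 5j + 7k = 10 has integer solutions if and only if gcd(5, 7) divides 10. Since 1 | 10, solutions exist.

Yes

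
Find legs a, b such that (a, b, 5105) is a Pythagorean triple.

We need a² + b² = 5105² = 26061025.
Trying: 3895² + 3300² = 15171025 + 10890000 = 26061025 ✓

(3895, 3300, 5105)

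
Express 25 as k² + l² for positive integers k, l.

We need to find integers k, l > 0 such that k² + l² = 25.
Trying k = 3: l² = 25 - 3² = 25 - 9 = 16
l = 4
Check: 3² + 4² = 9 + 16 = 25 ✓

25 = 3² + 4²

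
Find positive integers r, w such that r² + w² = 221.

Search for r with 221 - r² a perfect square.
r = 5: 221 - 5² = 221 - 25 = 196 = 14² ✓
So r = 5, w = 14.

r = 5, w = 14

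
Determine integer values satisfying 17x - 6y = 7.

Step 1: Check solvability.
gcd(17, 6) = 1
Since 1 divides 7, solutions exist.

Step 2: Apply extended Euclidean algorithm to find gcd.
We find integers such that 17*x0 + 6*y0 = 1

Step 3: Scale the particular solution.
Multiply by 7/1 = 7:
x = -7, y = -21

Step 4: Verify.
17*(-7) - 6*(-21) = 7 = 7 ✓

x = -7, y = -21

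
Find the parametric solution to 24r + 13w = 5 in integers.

Step 1: Compute gcd(24, 13) = 1.
Since 1 divides 5, solutions exist.

Step 2: Find a particular solution using extended Euclidean algorithm.
We get r₀ = 30, w₀ = -55.
Check: 24*30 + 13*-55 = 5 = 5 ✓

Step 3: Write the general solution.
r = 30 + (13/1)t = 30 + 13t
w = -55 - (24/1)t = -55 - 24t
for any integer t.

r = 30 + 13t, w = -55 - 24t for integer t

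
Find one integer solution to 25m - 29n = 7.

Step 1: Check solvability.
gcd(25, 29) = 1
Since 1 divides 7, solutions exist.

Step 2: Apply extended Euclidean algorithm to find gcd.
We find integers such that 25*x0 + 29*y0 = 1

Step 3: Scale the particular solution.
Multiply by 7/1 = 7:
m = 49, n = 42

Step 4: Verify.
25*(49) - 29*(42) = 7 = 7 ✓

m = 49, n = 42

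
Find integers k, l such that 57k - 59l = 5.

Step 1: Check solvability.
gcd(57, 59) = 1
Since 1 divides 5, solutions exist.

Step 2: Apply extended Euclidean algorithm to find gcd.
We find integers such that 57*x0 + 59*y0 = 1

Step 3: Scale the particular solution.
Multiply by 5/1 = 5:
k = 145, l = 140

Step 4: Verify.
57*(145) - 59*(140) = 5 = 5 ✓

k = 145, l = 140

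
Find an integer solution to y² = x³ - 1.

Try small integer x values and check whether x³ - 1 is a perfect square.
x = 1: x³ - 1 = 1³ - 1 = 1 - 1 = 0
Is 0 a perfect square? 0² = 0 ✓
So (x, y) = (1, 0) is a solution.

x = 1, y = 0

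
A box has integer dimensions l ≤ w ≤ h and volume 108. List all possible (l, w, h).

Iterate l from 1 to ⌊108^(1/3)⌋. For each l dividing 108, iterate w ≥ l with w dividing 108/l, and set h = 108/(l·w).
Triples found (12): (1×1×108), (1×2×54), (1×3×36), (1×4×27), (1×6×18), (1×9×12), (2×2×27), (2×3×18), (2×6×9), (3×3×12), (3×4×9), (3×6×6)

(1×1×108), (1×2×54), (1×3×36), (1×4×27), (1×6×18), (1×9×12), (2×2×27), (2×3×18), (2×6×9), (3×3×12), (3×4×9), (3×6×6)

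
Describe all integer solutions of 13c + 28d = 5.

Step 1: Compute gcd(13, 28) = 1.
Since 1 divides 5, solutions exist.

Step 2: Find a particular solution using extended Euclidean algorithm.
We get c₀ = 65, d₀ = -30.
Check: 13*65 + 28*-30 = 5 = 5 ✓

Step 3: Write the general solution.
c = 65 + (28/1)t = 65 + 28t
d = -30 - (13/1)t = -30 - 13t
for any integer t.

c = 65 + 28t, d = -30 - 13t for integer t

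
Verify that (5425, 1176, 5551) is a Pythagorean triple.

Compute a² + b² = 5425² + 1176² = 29430625 + 1382976 = 30813601
Compute c² = 5551² = 30813601
Since 30813601 = 30813601, confirmed.

Yes, it is a Pythagorean triple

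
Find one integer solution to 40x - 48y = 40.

Step 1: Check solvability.
gcd(40, 48) = 8
Since 8 divides 40, solutions exist.

Step 2: Apply extended Euclidean algorithm to find gcd.
We find integers such that 40*x0 + 48*y0 = 8

Step 3: Scale the particular solution.
Multiply by 40/8 = 5:
x = -5, y = -5

Step 4: Verify.
40*(-5) - 48*(-5) = 40 = 40 ✓

x = -5, y = -5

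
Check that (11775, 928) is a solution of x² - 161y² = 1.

Compute x² = 11775² = 138650625
Compute 161y² = 161·928² = 161·861184 = 138650624
x² - 161y² = 138650625 - 138650624 = 1
Since this equals 1, (11775, 928) is a solution.

Yes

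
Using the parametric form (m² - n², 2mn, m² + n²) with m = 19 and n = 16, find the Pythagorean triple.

a = m² - n² = 361 - 256 = 105
b = 2mn = 2·19·16 = 608
c = m² + n² = 361 + 256 = 617
Verify: 105² + 608² = 11025 + 369664 = 380689 = 617² ✓

(105, 608, 617)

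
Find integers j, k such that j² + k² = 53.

We need to find integers j, k > 0 such that j² + k² = 53.
Trying j = 2: k² = 53 - 2² = 53 - 4 = 49
k = 7
Check: 2² + 7² = 4 + 49 = 53 ✓

53 = 2² + 7²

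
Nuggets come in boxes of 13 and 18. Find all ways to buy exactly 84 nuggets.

We need non-negative integers (x, y) with 13x + 18y = 84.
For each x in 0..6, check if 84 - 13x is a non-negative multiple of 18.
No x yields an integer y ≥ 0.

No solution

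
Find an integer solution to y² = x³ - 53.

Try small integer x values and check whether x³ - 53 is a perfect square.
x = 9: x³ - 53 = 9³ - 53 = 729 - 53 = 676
Is 676 a perfect square? 26² = 676 ✓
So (x, y) = (9, 26) is a solution.

x = 9, y = 26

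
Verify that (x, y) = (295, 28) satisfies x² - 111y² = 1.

Compute x² = 295² = 87025
Compute 111y² = 111·28² = 111·784 = 87024
x² - 111y² = 87025 - 87024 = 1
Since this equals 1, (295, 28) is a solution.

Yes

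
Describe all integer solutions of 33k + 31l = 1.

Step 1: Compute gcd(33, 31) = 1.
Since 1 divides 1, solutions exist.

Step 2: Find a particular solution using extended Euclidean algorithm.
We get k₀ = -15, l₀ = 16.
Check: 33*-15 + 31*16 = 1 = 1 ✓

Step 3: Write the general solution.
k = -15 + (31/1)t = -15 + 31t
l = 16 - (33/1)t = 16 - 33t
for any integer t.

k = -15 + 31t, l = 16 - 33t for integer t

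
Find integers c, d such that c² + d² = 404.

We need to find integers c, d > 0 such that c² + d² = 404.
Trying c = 2: d² = 404 - 2² = 404 - 4 = 400
d = 20
Check: 2² + 20² = 4 + 400 = 404 ✓

404 = 2² + 20²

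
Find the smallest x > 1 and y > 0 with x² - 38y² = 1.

We seek the smallest positive integers (x, y) with x² - 38y² = 1, i.e., x² = 38y² + 1.
Try successive y values:
y = 1: x² = 38·1² + 1 = 39, not a perfect square
y = 2: x² = 38·2² + 1 = 153, not a perfect square
y = 3: x² = 38·3² + 1 = 343, not a perfect square
... continuing the search (or via continued fractions) ...
y = 6: x² = 38·6² + 1 = 1369, x = 37 ✓

Verify: 37² - 38·6² = 1369 - 1368 = 1 ✓

x = 37, y = 6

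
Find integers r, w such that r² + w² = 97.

We need to find integers r, w > 0 such that r² + w² = 97.
Trying r = 4: w² = 97 - 4² = 97 - 16 = 81
w = 9
Check: 4² + 9² = 16 + 81 = 97 ✓

97 = 4² + 9²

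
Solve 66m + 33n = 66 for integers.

Step 1: Check solvability.
gcd(66, 33) = 33
Since 33 divides 66, solutions exist.

Step 2: Apply extended Euclidean algorithm to find gcd.
We find integers such that 66*x0 + 33*y0 = 33

Step 3: Scale the particular solution.
Multiply by 66/33 = 2:
m = 0, n = 2

Step 4: Verify.
66*(0) + 33*(2) = 66 = 66 ✓

m = 0, n = 2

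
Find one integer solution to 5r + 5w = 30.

Step 1: Check solvability.
gcd(5, 5) = 5
Since 5 divides 30, solutions exist.

Step 2: Apply extended Euclidean algorithm to find gcd.
We find integers such that 5*x0 + 5*y0 = 5

Step 3: Scale the particular solution.
Multiply by 30/5 = 6:
r = 0, w = 6

Step 4: Verify.
5*(0) + 5*(6) = 30 = 30 ✓

r = 0, w = 6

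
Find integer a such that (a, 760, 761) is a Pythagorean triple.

a² = c² - b² = 761² - 760² = 579121 - 577600 = 1521
a = sqrt(1521) = 39

39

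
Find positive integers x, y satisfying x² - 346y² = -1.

We need x² = 346y² - 1. Try successive y:
y = 1: x² = 346·1² - 1 = 345, not a perfect square
y = 2: x² = 346·2² - 1 = 1383, not a perfect square
y = 3: x² = 346·3² - 1 = 3113, not a perfect square
...
y = 5: x² = 346·5² - 1 = 8649 = 93² ✓
Check: 93² - 346·5² = 8649 - 8650 = -1 ✓

x = 93, y = 5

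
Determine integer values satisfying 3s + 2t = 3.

Step 1: Check solvability.
gcd(3, 2) = 1
Since 1 divides 3, solutions exist.

Step 2: Apply extended Euclidean algorithm to find gcd.
We find integers such that 3*x0 + 2*y0 = 1

Step 3: Scale the particular solution.
Multiply by 3/1 = 3:
s = 3, t = -3

Step 4: Verify.
3*(3) + 2*(-3) = 3 = 3 ✓

s = 3, t = -3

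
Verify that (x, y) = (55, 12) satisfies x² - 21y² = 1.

Compute x² = 55² = 3025
Compute 21y² = 21·12² = 21·144 = 3024
x² - 21y² = 3025 - 3024 = 1
Since this equals 1, (55, 12) is a solution.

Yes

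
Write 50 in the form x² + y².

We need to find integers x, y > 0 such that x² + y² = 50.
Trying x = 1: y² = 50 - 1² = 50 - 1 = 49
y = 7
Check: 1² + 7² = 1 + 49 = 50 ✓

50 = 1² + 7²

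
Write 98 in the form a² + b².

We need to find integers a, b > 0 such that a² + b² = 98.
Trying a = 7: b² = 98 - 7² = 98 - 49 = 49
b = 7
Check: 7² + 7² = 49 + 49 = 98 ✓

98 = 7² + 7²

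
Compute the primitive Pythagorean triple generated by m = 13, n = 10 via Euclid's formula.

a = m² - n² = 13² - 10² = 169 - 100 = 69
b = 2mn = 2·13·10 = 260
c = m² + n² = 169 + 100 = 269
Verify: 69² + 260² = 4761 + 67600 = 72361 = 269² ✓

(69, 260, 269)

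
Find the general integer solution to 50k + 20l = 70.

Step 1: Compute gcd(50, 20) = 10.
Since 10 divides 70, solutions exist.

Step 2: Find a particular solution using extended Euclidean algorithm.
We get k₀ = 7, l₀ = -14.
Check: 50*7 + 20*-14 = 70 = 70 ✓

Step 3: Write the general solution.
k = 7 + (20/10)t = 7 + 2t
l = -14 - (50/10)t = -14 - 5t
for any integer t.

k = 7 + 2t, l = -14 - 5t for integer t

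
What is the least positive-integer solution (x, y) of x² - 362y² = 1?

We seek the smallest positive integers (x, y) with x² - 362y² = 1, i.e., x² = 362y² + 1.
Try successive y values:
y = 1: x² = 362·1² + 1 = 363, not a perfect square
y = 2: x² = 362·2² + 1 = 1449, not a perfect square
y = 3: x² = 362·3² + 1 = 3259, not a perfect square
... continuing the search (or via continued fractions) ...
y = 38: x² = 362·38² + 1 = 522729, x = 723 ✓

Verify: 723² - 362·38² = 522729 - 522728 = 1 ✓

x = 723, y = 38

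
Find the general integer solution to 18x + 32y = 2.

Step 1: Compute gcd(18, 32) = 2.
Since 2 divides 2, solutions exist.

Step 2: Find a particular solution using extended Euclidean algorithm.
We get x₀ = -7, y₀ = 4.
Check: 18*-7 + 32*4 = 2 = 2 ✓

Step 3: Write the general solution.
x = -7 + (32/2)t = -7 + 16t
y = 4 - (18/2)t = 4 - 9t
for any integer t.

x = -7 + 16t, y = 4 - 9t for integer t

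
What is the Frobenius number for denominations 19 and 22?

For two coprime denominations a and b, the Frobenius number (largest value not representable as a non-negative combination) is ab - a - b.
Here gcd(19, 22) = 1, so they are coprime.
F(19, 22) = 19·22 - 19 - 22 = 418 - 41 = 377

377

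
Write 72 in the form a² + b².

We need to find integers a, b > 0 such that a² + b² = 72.
Trying a = 6: b² = 72 - 6² = 72 - 36 = 36
b = 6
Check: 6² + 6² = 36 + 36 = 72 ✓

72 = 6² + 6²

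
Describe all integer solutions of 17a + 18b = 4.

Step 1: Compute gcd(17, 18) = 1.
Since 1 divides 4, solutions exist.

Step 2: Find a particular solution using extended Euclidean algorithm.
We get a₀ = -4, b₀ = 4.
Check: 17*-4 + 18*4 = 4 = 4 ✓

Step 3: Write the general solution.
a = -4 + (18/1)t = -4 + 18t
b = 4 - (17/1)t = 4 - 17t
for any integer t.

a = -4 + 18t, b = 4 - 17t for integer t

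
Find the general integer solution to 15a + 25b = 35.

Step 1: Compute gcd(15, 25) = 5.
Since 5 divides 35, solutions exist.

Step 2: Find a particular solution using extended Euclidean algorithm.
We get a₀ = 14, b₀ = -7.
Check: 15*14 + 25*-7 = 35 = 35 ✓

Step 3: Write the general solution.
a = 14 + (25/5)t = 14 + 5t
b = -7 - (15/5)t = -7 - 3t
for any integer t.

a = 14 + 5t, b = -7 - 3t for integer t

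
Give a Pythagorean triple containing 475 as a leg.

We need the other leg and hypotenuse such that 475² + x² = c².
Take x = 840, c = 965: 475² + 840² = 225625 + 705600 = 931225 = 965² ✓
Triple: (475, 840, 965)

(475, 840, 965)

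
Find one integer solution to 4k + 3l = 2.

Step 1: Check solvability.
gcd(4, 3) = 1
Since 1 divides 2, solutions exist.

Step 2: Apply extended Euclidean algorithm to find gcd.
We find integers such that 4*x0 + 3*y0 = 1

Step 3: Scale the particular solution.
Multiply by 2/1 = 2:
k = 2, l = -2

Step 4: Verify.
4*(2) + 3*(-2) = 2 = 2 ✓

k = 2, l = -2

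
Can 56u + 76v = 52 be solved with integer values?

Step 1: Compute gcd(56, 76).
gcd(56, 76) = 4

Step 2: Check divisibility.
Does 4 divide 52? 52 = 4 x 13, so yes.

By the theorem on linear Diophantine equations, 56u + 76v = 52 has integer solutions if and only if gcd(56, 76) divides 52. Since 4 | 52, solutions exist.

Yes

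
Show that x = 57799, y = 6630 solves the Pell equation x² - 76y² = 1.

Compute x² = 57799² = 3340724401
Compute 76y² = 76·6630² = 76·43956900 = 3340724400
x² - 76y² = 3340724401 - 3340724400 = 1
Since this equals 1, (57799, 6630) is a solution.

Yes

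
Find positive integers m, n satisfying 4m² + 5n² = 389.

Try small values of m and check whether (389 - 4m²)/5 is a perfect square.
m = 6: 4·6² = 144, so 5n² = 389 - 144 = 245, giving n² = 49, n = 7.
Check: 4·6² + 5·7² = 144 + 245 = 389 ✓

m = 6, n = 7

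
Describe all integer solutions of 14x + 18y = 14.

Step 1: Compute gcd(14, 18) = 2.
Since 2 divides 14, solutions exist.

Step 2: Find a particular solution using extended Euclidean algorithm.
We get x₀ = 28, y₀ = -21.
Check: 14*28 + 18*-21 = 14 = 14 ✓

Step 3: Write the general solution.
x = 28 + (18/2)t = 28 + 9t
y = -21 - (14/2)t = -21 - 7t
for any integer t.

x = 28 + 9t, y = -21 - 7t for integer t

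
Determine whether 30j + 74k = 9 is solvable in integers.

Step 1: Compute gcd(30, 74).
gcd(30, 74) = 2

Step 2: Check divisibility.
Does 2 divide 9? 9 = 2 x 4 + 1, so no.

By the theorem on linear Diophantine equations, 30j + 74k = 9 has integer solutions if and only if gcd(30, 74) divides 9. Since 2 does not divide 9, no solutions exist.

No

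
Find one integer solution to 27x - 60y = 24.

Step 1: Check solvability.
gcd(27, 60) = 3
Since 3 divides 24, solutions exist.

Step 2: Apply extended Euclidean algorithm to find gcd.
We find integers such that 27*x0 + 60*y0 = 3

Step 3: Scale the particular solution.
Multiply by 24/3 = 8:
x = 72, y = 32

Step 4: Verify.
27*(72) - 60*(32) = 24 = 24 ✓

x = 72, y = 32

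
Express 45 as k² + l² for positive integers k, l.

We need to find integers k, l > 0 such that k² + l² = 45.
Trying k = 3: l² = 45 - 3² = 45 - 9 = 36
l = 6
Check: 3² + 6² = 9 + 36 = 45 ✓

45 = 3² + 6²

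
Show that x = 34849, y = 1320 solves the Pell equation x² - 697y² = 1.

Compute x² = 34849² = 1214452801
Compute 697y² = 697·1320² = 697·1742400 = 1214452800
x² - 697y² = 1214452801 - 1214452800 = 1
Since this equals 1, (34849, 1320) is a solution.

Yes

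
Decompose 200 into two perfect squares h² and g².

We need to find integers h, g > 0 such that h² + g² = 200.
Trying h = 2: g² = 200 - 2² = 200 - 4 = 196
g = 14
Check: 2² + 14² = 4 + 196 = 200 ✓

200 = 2² + 14²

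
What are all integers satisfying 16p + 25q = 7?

Step 1: Compute gcd(16, 25) = 1.
Since 1 divides 7, solutions exist.

Step 2: Find a particular solution using extended Euclidean algorithm.
We get p₀ = 77, q₀ = -49.
Check: 16*77 + 25*-49 = 7 = 7 ✓

Step 3: Write the general solution.
p = 77 + (25/1)t = 77 + 25t
q = -49 - (16/1)t = -49 - 16t
for any integer t.

p = 77 + 25t, q = -49 - 16t for integer t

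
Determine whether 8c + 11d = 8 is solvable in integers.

Step 1: Compute gcd(8, 11).
gcd(8, 11) = 1

Step 2: Check divisibility.
Does 1 divide 8? 8 = 1 x 8, so yes.

By the theorem on linear Diophantine equations, 8c + 11d = 8 has integer solutions if and only if gcd(8, 11) divides 8. Since 1 | 8, solutions exist.

Yes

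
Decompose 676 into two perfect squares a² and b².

We need to find integers a, b > 0 such that a² + b² = 676.
Trying a = 10: b² = 676 - 10² = 676 - 100 = 576
b = 24
Check: 10² + 24² = 100 + 576 = 676 ✓

676 = 10² + 24²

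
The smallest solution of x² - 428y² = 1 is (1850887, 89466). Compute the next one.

Solutions to x² - Dy² = 1 are generated by powers of (x₀ + y₀√D).
The next solution satisfies x₁ + y₁√428 = (x₀ + y₀√428)², giving:
x₁ = x₀² + 428y₀² = 1850887² + 428·89466² = 3425782686769 + 3425782686768 = 6851565373537
y₁ = 2x₀y₀ = 2·1850887·89466 = 331182912684

Verify: 6851565373537² - 428·331182912684² = 46943948067851210339890369 - 46943948067851210339890368 = 1 ✓

x = 6851565373537, y = 331182912684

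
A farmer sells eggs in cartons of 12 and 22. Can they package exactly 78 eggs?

We need non-negative a, b with 12a + 22b = 78.
gcd(12, 22) = 2 divides 78.
Try a = 1: 22b = 78 - 12 = 66, so b = 3.
One way: 1 cartons of 12 and 3 cartons of 22.

Yes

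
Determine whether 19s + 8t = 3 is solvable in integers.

Step 1: Compute gcd(19, 8).
gcd(19, 8) = 1

Step 2: Check divisibility.
Does 1 divide 3? 3 = 1 x 3, so yes.

By the theorem on linear Diophantine equations, 19s + 8t = 3 has integer solutions if and only if gcd(19, 8) divides 3. Since 1 | 3, solutions exist.

Yes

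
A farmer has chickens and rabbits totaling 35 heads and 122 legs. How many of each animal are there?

Let c = chickens, r = rabbits.
Heads: c + r = 35
Legs: 2c + 4r = 122
From the first equation, c = 35 - r. Substitute:
2(35 - r) + 4r = 122
70 + 2r = 122
r = (122 - 70)/2 = 26
c = 35 - 26 = 9

Chickens: 9, Rabbits: 26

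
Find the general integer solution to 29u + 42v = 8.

Step 1: Compute gcd(29, 42) = 1.
Since 1 divides 8, solutions exist.

Step 2: Find a particular solution using extended Euclidean algorithm.
We get u₀ = -104, v₀ = 72.
Check: 29*-104 + 42*72 = 8 = 8 ✓

Step 3: Write the general solution.
u = -104 + (42/1)t = -104 + 42t
v = 72 - (29/1)t = 72 - 29t
for any integer t.

u = -104 + 42t, v = 72 - 29t for integer t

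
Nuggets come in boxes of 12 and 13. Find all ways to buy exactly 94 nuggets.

We need non-negative integers (x, y) with 12x + 13y = 94.
For each x in 0..7, check if 94 - 12x is a non-negative multiple of 13.
No x yields an integer y ≥ 0.

No solution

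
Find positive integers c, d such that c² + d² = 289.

Search for c with 289 - c² a perfect square.
c = 8: 289 - 8² = 289 - 64 = 225 = 15² ✓
So c = 8, d = 15.

c = 8, d = 15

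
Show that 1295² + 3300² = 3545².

Compute a² + b² = 1295² + 3300² = 1677025 + 10890000 = 12567025
Compute c² = 3545² = 12567025
Since 12567025 = 12567025, confirmed.

Yes, it is a Pythagorean triple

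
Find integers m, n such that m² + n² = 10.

We need to find integers m, n > 0 such that m² + n² = 10.
Trying m = 1: n² = 10 - 1² = 10 - 1 = 9
n = 3
Check: 1² + 3² = 1 + 9 = 10 ✓

10 = 1² + 3²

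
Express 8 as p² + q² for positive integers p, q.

We need to find integers p, q > 0 such that p² + q² = 8.
Trying p = 2: q² = 8 - 2² = 8 - 4 = 4
q = 2
Check: 2² + 2² = 4 + 4 = 8 ✓

8 = 2² + 2²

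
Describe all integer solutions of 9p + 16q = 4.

Step 1: Compute gcd(9, 16) = 1.
Since 1 divides 4, solutions exist.

Step 2: Find a particular solution using extended Euclidean algorithm.
We get p₀ = -28, q₀ = 16.
Check: 9*-28 + 16*16 = 4 = 4 ✓

Step 3: Write the general solution.
p = -28 + (16/1)t = -28 + 16t
q = 16 - (9/1)t = 16 - 9t
for any integer t.

p = -28 + 16t, q = 16 - 9t for integer t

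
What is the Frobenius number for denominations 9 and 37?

For two coprime denominations a and b, the Frobenius number (largest value not representable as a non-negative combination) is ab - a - b.
Here gcd(9, 37) = 1, so they are coprime.
F(9, 37) = 9·37 - 9 - 37 = 333 - 46 = 287

287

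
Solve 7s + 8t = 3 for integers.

Step 1: Check solvability.
gcd(7, 8) = 1
Since 1 divides 3, solutions exist.

Step 2: Apply extended Euclidean algorithm to find gcd.
We find integers such that 7*x0 + 8*y0 = 1

Step 3: Scale the particular solution.
Multiply by 3/1 = 3:
s = -3, t = 3

Step 4: Verify.
7*(-3) + 8*(3) = 3 = 3 ✓

s = -3, t = 3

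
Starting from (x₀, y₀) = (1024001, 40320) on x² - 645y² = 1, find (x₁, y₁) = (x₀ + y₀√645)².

Solutions to x² - Dy² = 1 are generated by powers of (x₀ + y₀√D).
The next solution satisfies x₁ + y₁√645 = (x₀ + y₀√645)², giving:
x₁ = x₀² + 645y₀² = 1024001² + 645·40320² = 1048578048001 + 1048578048000 = 2097156096001
y₁ = 2x₀y₀ = 2·1024001·40320 = 82575440640

Verify: 2097156096001² - 645·82575440640² = 4398063690994155528192001 - 4398063690994155528192000 = 1 ✓

x = 2097156096001, y = 82575440640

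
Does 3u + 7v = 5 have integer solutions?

Step 1: Compute gcd(3, 7).
gcd(3, 7) = 1

Step 2: Check divisibility.
Does 1 divide 5? 5 = 1 x 5, so yes.

By the theorem on linear Diophantine equations, 3u + 7v = 5 has integer solutions if and only if gcd(3, 7) divides 5. Since 1 | 5, solutions exist.

Yes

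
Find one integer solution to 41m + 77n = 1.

Step 1: Check solvability.
gcd(41, 77) = 1
Since 1 divides 1, solutions exist.

Step 2: Apply extended Euclidean algorithm to find gcd.
We find integers such that 41*x0 + 77*y0 = 1

Step 3: Scale the particular solution.
Multiply by 1/1 = 1:
m = -15, n = 8

Step 4: Verify.
41*(-15) + 77*(8) = 1 = 1 ✓

m = -15, n = 8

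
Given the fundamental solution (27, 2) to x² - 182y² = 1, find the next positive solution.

Solutions to x² - Dy² = 1 are generated by powers of (x₀ + y₀√D).
The next solution satisfies x₁ + y₁√182 = (x₀ + y₀√182)², giving:
x₁ = x₀² + 182y₀² = 27² + 182·2² = 729 + 728 = 1457
y₁ = 2x₀y₀ = 2·27·2 = 108

Verify: 1457² - 182·108² = 2122849 - 2122848 = 1 ✓

x = 1457, y = 108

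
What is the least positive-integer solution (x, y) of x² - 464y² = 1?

We seek the smallest positive integers (x, y) with x² - 464y² = 1, i.e., x² = 464y² + 1.
Try successive y values:
y = 1: x² = 464·1² + 1 = 465, not a perfect square
y = 2: x² = 464·2² + 1 = 1857, not a perfect square
y = 3: x² = 464·3² + 1 = 4177, not a perfect square
... continuing the search (or via continued fractions) ...
y = 455: x² = 464·455² + 1 = 96059601, x = 9801 ✓

Verify: 9801² - 464·455² = 96059601 - 96059600 = 1 ✓

x = 9801, y = 455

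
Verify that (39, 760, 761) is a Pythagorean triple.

Compute a² + b²:
39² + 760² = 1521 + 577600 = 579121
Compute c²:
761² = 579121
Since 579121 = 579121, it is a Pythagorean triple.

Yes, it is a Pythagorean triple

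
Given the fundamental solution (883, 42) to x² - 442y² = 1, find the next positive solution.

Solutions to x² - Dy² = 1 are generated by powers of (x₀ + y₀√D).
The next solution satisfies x₁ + y₁√442 = (x₀ + y₀√442)², giving:
x₁ = x₀² + 442y₀² = 883² + 442·42² = 779689 + 779688 = 1559377
y₁ = 2x₀y₀ = 2·883·42 = 74172

Verify: 1559377² - 442·74172² = 2431656628129 - 2431656628128 = 1 ✓

x = 1559377, y = 74172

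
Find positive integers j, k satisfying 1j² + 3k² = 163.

Try small values of j and check whether (163 - 1j²)/3 is a perfect square.
j = 4: 1·4² = 16, so 3k² = 163 - 16 = 147, giving k² = 49, k = 7.
Check: 1·4² + 3·7² = 16 + 147 = 163 ✓

j = 4, k = 7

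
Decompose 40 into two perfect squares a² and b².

We need to find integers a, b > 0 such that a² + b² = 40.
Trying a = 2: b² = 40 - 2² = 40 - 4 = 36
b = 6
Check: 2² + 6² = 4 + 36 = 40 ✓

40 = 2² + 6²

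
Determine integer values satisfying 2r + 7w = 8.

Step 1: Check solvability.
gcd(2, 7) = 1
Since 1 divides 8, solutions exist.

Step 2: Apply extended Euclidean algorithm to find gcd.
We find integers such that 2*x0 + 7*y0 = 1

Step 3: Scale the particular solution.
Multiply by 8/1 = 8:
r = -24, w = 8

Step 4: Verify.
2*(-24) + 7*(8) = 8 = 8 ✓

r = -24, w = 8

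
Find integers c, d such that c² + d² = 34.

We need to find integers c, d > 0 such that c² + d² = 34.
Trying c = 3: d² = 34 - 3² = 34 - 9 = 25
d = 5
Check: 3² + 5² = 9 + 25 = 34 ✓

34 = 3² + 5²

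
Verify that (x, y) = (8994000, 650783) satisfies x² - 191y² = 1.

Compute x² = 8994000² = 80892036000000
Compute 191y² = 191·650783² = 191·423518513089 = 80892035999999
x² - 191y² = 80892036000000 - 80892035999999 = 1
Since this equals 1, (8994000, 650783) is a solution.

Yes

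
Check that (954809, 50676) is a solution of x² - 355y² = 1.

Compute x² = 954809² = 911660226481
Compute 355y² = 355·50676² = 355·2568056976 = 911660226480
x² - 355y² = 911660226481 - 911660226480 = 1
Since this equals 1, (954809, 50676) is a solution.

Yes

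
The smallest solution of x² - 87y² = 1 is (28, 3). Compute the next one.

Solutions to x² - Dy² = 1 are generated by powers of (x₀ + y₀√D).
The next solution satisfies x₁ + y₁√87 = (x₀ + y₀√87)², giving:
x₁ = x₀² + 87y₀² = 28² + 87·3² = 784 + 783 = 1567
y₁ = 2x₀y₀ = 2·28·3 = 168

Verify: 1567² - 87·168² = 2455489 - 2455488 = 1 ✓

x = 1567, y = 168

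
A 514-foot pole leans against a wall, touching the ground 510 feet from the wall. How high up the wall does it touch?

The ladder, wall, and ground form a right triangle with hypotenuse 514 and one leg 510.
By the Pythagorean theorem: h² = 514² - 510² = 264196 - 260100 = 4096
h = √4096 = 64 feet

64 feet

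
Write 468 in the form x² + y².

We need to find integers x, y > 0 such that x² + y² = 468.
Trying x = 12: y² = 468 - 12² = 468 - 144 = 324
y = 18
Check: 12² + 18² = 144 + 324 = 468 ✓

468 = 12² + 18²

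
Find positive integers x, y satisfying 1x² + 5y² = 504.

Try small values of x and check whether (504 - 1x²)/5 is a perfect square.
x = 2: 1·2² = 4, so 5y² = 504 - 4 = 500, giving y² = 100, y = 10.
Check: 1·2² + 5·10² = 4 + 500 = 504 ✓

x = 2, y = 10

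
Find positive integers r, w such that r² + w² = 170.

Search for r with 170 - r² a perfect square.
r = 1: 170 - 1² = 170 - 1 = 169 = 13² ✓
So r = 1, w = 13.

r = 1, w = 13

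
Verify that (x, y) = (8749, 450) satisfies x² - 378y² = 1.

Compute x² = 8749² = 76545001
Compute 378y² = 378·450² = 378·202500 = 76545000
x² - 378y² = 76545001 - 76545000 = 1
Since this equals 1, (8749, 450) is a solution.

Yes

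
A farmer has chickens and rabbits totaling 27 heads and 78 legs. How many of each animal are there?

Let c = chickens, r = rabbits.
Heads: c + r = 27
Legs: 2c + 4r = 78
From the first equation, c = 27 - r. Substitute:
2(27 - r) + 4r = 78
54 + 2r = 78
r = (78 - 54)/2 = 12
c = 27 - 12 = 15

Chickens: 15, Rabbits: 12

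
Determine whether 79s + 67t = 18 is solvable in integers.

Step 1: Compute gcd(79, 67).
gcd(79, 67) = 1

Step 2: Check divisibility.
Does 1 divide 18? 18 = 1 x 18, so yes.

By the theorem on linear Diophantine equations, 79s + 67t = 18 has integer solutions if and only if gcd(79, 67) divides 18. Since 1 | 18, solutions exist.

Yes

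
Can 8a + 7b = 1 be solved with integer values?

Step 1: Compute gcd(8, 7).
gcd(8, 7) = 1

Step 2: Check divisibility.
Does 1 divide 1? 1 = 1 x 1, so yes.

By the theorem on linear Diophantine equations, 8a + 7b = 1 has integer solutions if and only if gcd(8, 7) divides 1. Since 1 | 1, solutions exist.

Yes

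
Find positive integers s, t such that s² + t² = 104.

Search for s with 104 - s² a perfect square.
s = 2: 104 - 2² = 104 - 4 = 100 = 10² ✓
So s = 2, t = 10.

s = 2, t = 10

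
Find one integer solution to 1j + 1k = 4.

Step 1: Check solvability.
gcd(1, 1) = 1
Since 1 divides 4, solutions exist.

Step 2: Apply extended Euclidean algorithm to find gcd.
We find integers such that 1*x0 + 1*y0 = 1

Step 3: Scale the particular solution.
Multiply by 4/1 = 4:
j = 0, k = 4

Step 4: Verify.
1*(0) + 1*(4) = 4 = 4 ✓

j = 0, k = 4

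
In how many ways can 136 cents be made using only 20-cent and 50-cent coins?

We need non-negative integers (x, y) with 20x + 50y = 136.
For each x from 0 to 6, check if (136 - 20x) is a non-negative multiple of 50.
Solutions (x, y): none
Count: 0

0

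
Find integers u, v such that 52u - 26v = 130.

Step 1: Check solvability.
gcd(52, 26) = 26
Since 26 divides 130, solutions exist.

Step 2: Apply extended Euclidean algorithm to find gcd.
We find integers such that 52*x0 + 26*y0 = 26

Step 3: Scale the particular solution.
Multiply by 130/26 = 5:
u = 0, v = -5

Step 4: Verify.
52*(0) - 26*(-5) = 130 = 130 ✓

u = 0, v = -5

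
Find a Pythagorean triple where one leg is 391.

We need the other leg and hypotenuse such that 391² + x² = c².
Take x = 120, c = 409: 391² + 120² = 152881 + 14400 = 167281 = 409² ✓
Triple: (391, 120, 409)

(391, 120, 409)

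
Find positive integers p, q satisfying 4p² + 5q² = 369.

Try small values of p and check whether (369 - 4p²)/5 is a perfect square.
p = 9: 4·9² = 324, so 5q² = 369 - 324 = 45, giving q² = 9, q = 3.
Check: 4·9² + 5·3² = 324 + 45 = 369 ✓

p = 9, q = 3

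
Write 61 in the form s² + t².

We need to find integers s, t > 0 such that s² + t² = 61.
Trying s = 5: t² = 61 - 5² = 61 - 25 = 36
t = 6
Check: 5² + 6² = 25 + 36 = 61 ✓

61 = 5² + 6²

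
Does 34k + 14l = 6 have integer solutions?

Step 1: Compute gcd(34, 14).
gcd(34, 14) = 2

Step 2: Check divisibility.
Does 2 divide 6? 6 = 2 x 3, so yes.

By the theorem on linear Diophantine equations, 34k + 14l = 6 has integer solutions if and only if gcd(34, 14) divides 6. Since 2 | 6, solutions exist.

Yes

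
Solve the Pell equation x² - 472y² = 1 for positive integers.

We seek the smallest positive integers (x, y) with x² - 472y² = 1, i.e., x² = 472y² + 1.
Try successive y values:
y = 1: x² = 472·1² + 1 = 473, not a perfect square
y = 2: x² = 472·2² + 1 = 1889, not a perfect square
y = 3: x² = 472·3² + 1 = 4249, not a perfect square
... continuing the search (or via continued fractions) ...
y = 14127: x² = 472·14127² + 1 = 94198044889, x = 306917 ✓

Verify: 306917² - 472·14127² = 94198044889 - 94198044888 = 1 ✓

x = 306917, y = 14127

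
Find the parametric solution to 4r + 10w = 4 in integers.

Step 1: Compute gcd(4, 10) = 2.
Since 2 divides 4, solutions exist.

Step 2: Find a particular solution using extended Euclidean algorithm.
We get r₀ = -4, w₀ = 2.
Check: 4*-4 + 10*2 = 4 = 4 ✓

Step 3: Write the general solution.
r = -4 + (10/2)t = -4 + 5t
w = 2 - (4/2)t = 2 - 2t
for any integer t.

r = -4 + 5t, w = 2 - 2t for integer t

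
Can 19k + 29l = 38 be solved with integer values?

Step 1: Compute gcd(19, 29).
gcd(19, 29) = 1

Step 2: Check divisibility.
Does 1 divide 38? 38 = 1 x 38, so yes.

By the theorem on linear Diophantine equations, 19k + 29l = 38 has integer solutions if and only if gcd(19, 29) divides 38. Since 1 | 38, solutions exist.

Yes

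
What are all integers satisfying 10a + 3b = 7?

Step 1: Compute gcd(10, 3) = 1.
Since 1 divides 7, solutions exist.

Step 2: Find a particular solution using extended Euclidean algorithm.
We get a₀ = 7, b₀ = -21.
Check: 10*7 + 3*-21 = 7 = 7 ✓

Step 3: Write the general solution.
a = 7 + (3/1)t = 7 + 3t
b = -21 - (10/1)t = -21 - 10t
for any integer t.

a = 7 + 3t, b = -21 - 10t for integer t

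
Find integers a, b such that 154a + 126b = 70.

Step 1: Check solvability.
gcd(154, 126) = 14
Since 14 divides 70, solutions exist.

Step 2: Apply extended Euclidean algorithm to find gcd.
We find integers such that 154*x0 + 126*y0 = 14

Step 3: Scale the particular solution.
Multiply by 70/14 = 5:
a = -20, b = 25

Step 4: Verify.
154*(-20) + 126*(25) = 70 = 70 ✓

a = -20, b = 25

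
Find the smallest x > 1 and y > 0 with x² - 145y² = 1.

We seek the smallest positive integers (x, y) with x² - 145y² = 1, i.e., x² = 145y² + 1.
Try successive y values:
y = 1: x² = 145·1² + 1 = 146, not a perfect square
y = 2: x² = 145·2² + 1 = 581, not a perfect square
y = 3: x² = 145·3² + 1 = 1306, not a perfect square
... continuing the search (or via continued fractions) ...
y = 24: x² = 145·24² + 1 = 83521, x = 289 ✓

Verify: 289² - 145·24² = 83521 - 83520 = 1 ✓

x = 289, y = 24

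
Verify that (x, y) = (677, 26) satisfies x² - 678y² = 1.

Compute x² = 677² = 458329
Compute 678y² = 678·26² = 678·676 = 458328
x² - 678y² = 458329 - 458328 = 1
Since this equals 1, (677, 26) is a solution.

Yes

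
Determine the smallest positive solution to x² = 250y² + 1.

We seek the smallest positive integers (x, y) with x² - 250y² = 1, i.e., x² = 250y² + 1.
Try successive y values:
y = 1: x² = 250·1² + 1 = 251, not a perfect square
y = 2: x² = 250·2² + 1 = 1001, not a perfect square
y = 3: x² = 250·3² + 1 = 2251, not a perfect square
... continuing the search (or via continued fractions) ...
y = 2496966: x² = 250·2496966² + 1 = 1558709801289001, x = 39480499 ✓

Verify: 39480499² - 250·2496966² = 1558709801289001 - 1558709801289000 = 1 ✓

x = 39480499, y = 2496966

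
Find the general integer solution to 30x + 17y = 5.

Step 1: Compute gcd(30, 17) = 1.
Since 1 divides 5, solutions exist.

Step 2: Find a particular solution using extended Euclidean algorithm.
We get x₀ = 20, y₀ = -35.
Check: 30*20 + 17*-35 = 5 = 5 ✓

Step 3: Write the general solution.
x = 20 + (17/1)t = 20 + 17t
y = -35 - (30/1)t = -35 - 30t
for any integer t.

x = 20 + 17t, y = -35 - 30t for integer t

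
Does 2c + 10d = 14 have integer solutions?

Step 1: Compute gcd(2, 10).
gcd(2, 10) = 2

Step 2: Check divisibility.
Does 2 divide 14? 14 = 2 x 7, so yes.

By the theorem on linear Diophantine equations, 2c + 10d = 14 has integer solutions if and only if gcd(2, 10) divides 14. Since 2 | 14, solutions exist.

Yes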